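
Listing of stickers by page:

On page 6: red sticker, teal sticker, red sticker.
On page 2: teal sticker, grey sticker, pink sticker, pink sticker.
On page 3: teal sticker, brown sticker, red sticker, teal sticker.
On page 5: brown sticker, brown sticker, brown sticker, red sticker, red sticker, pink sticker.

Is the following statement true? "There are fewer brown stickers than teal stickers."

False

There are 4 brown stickers.
There are 4 teal stickers.
The claim requires 4 < 4, which does not hold.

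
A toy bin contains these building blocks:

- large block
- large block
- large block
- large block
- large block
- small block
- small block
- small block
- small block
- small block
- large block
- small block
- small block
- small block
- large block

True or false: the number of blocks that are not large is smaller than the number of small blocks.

blocks that are not large: 8.
small blocks: 8.
The claim requires 8 < 8, which does not hold.

False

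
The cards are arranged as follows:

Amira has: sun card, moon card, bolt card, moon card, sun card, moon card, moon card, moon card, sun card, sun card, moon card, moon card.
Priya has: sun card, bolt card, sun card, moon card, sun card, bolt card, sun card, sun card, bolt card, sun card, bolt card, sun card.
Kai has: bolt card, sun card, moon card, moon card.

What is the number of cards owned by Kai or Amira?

Amira: 12; Kai: 4; together 12 + 4 = 16.

16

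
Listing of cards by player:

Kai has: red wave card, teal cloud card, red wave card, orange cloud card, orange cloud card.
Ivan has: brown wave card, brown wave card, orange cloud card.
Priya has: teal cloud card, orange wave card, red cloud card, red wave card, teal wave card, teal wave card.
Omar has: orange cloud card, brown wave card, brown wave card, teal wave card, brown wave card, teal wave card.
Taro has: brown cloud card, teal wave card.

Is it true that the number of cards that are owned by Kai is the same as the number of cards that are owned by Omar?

Count of cards owned by Kai: 5.
Count of cards owned by Omar: 6.
The claim requires 5 = 6, which does not hold.

False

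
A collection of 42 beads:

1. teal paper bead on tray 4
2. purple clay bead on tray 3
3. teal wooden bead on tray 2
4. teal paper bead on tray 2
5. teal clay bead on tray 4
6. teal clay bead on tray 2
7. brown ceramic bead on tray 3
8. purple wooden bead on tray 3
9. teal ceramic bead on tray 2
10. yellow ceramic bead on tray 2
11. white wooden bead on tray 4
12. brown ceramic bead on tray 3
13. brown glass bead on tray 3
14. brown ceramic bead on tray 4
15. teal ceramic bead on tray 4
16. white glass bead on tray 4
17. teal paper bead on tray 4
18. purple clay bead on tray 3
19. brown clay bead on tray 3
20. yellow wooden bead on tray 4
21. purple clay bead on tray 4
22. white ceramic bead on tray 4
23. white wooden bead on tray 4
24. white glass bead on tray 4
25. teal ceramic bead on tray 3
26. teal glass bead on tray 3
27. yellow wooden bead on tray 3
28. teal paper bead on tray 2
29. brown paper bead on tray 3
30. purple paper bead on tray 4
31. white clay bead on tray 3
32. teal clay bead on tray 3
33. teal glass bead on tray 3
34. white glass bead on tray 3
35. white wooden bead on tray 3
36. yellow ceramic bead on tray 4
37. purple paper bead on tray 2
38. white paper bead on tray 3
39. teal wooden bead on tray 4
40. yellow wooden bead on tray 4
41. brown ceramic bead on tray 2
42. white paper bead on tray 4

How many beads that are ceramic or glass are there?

16

ceramic: 10; glass: 6; together 10 + 6 = 16.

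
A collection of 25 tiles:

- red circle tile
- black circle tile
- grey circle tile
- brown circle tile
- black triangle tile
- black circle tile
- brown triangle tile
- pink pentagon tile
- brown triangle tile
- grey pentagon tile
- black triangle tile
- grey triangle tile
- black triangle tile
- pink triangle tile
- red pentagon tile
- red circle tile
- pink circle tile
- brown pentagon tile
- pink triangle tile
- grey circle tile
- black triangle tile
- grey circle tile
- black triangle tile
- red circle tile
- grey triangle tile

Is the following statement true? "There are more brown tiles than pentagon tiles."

False

brown tiles: 4.
pentagon tiles: 4.
The claim requires 4 > 4, which does not hold.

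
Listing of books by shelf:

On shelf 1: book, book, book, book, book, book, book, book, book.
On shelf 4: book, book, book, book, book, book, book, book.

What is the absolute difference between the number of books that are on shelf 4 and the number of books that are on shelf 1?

1

books on shelf 4: 8. books on shelf 1: 9.
|8 − 9| = 9 − 8 = 1.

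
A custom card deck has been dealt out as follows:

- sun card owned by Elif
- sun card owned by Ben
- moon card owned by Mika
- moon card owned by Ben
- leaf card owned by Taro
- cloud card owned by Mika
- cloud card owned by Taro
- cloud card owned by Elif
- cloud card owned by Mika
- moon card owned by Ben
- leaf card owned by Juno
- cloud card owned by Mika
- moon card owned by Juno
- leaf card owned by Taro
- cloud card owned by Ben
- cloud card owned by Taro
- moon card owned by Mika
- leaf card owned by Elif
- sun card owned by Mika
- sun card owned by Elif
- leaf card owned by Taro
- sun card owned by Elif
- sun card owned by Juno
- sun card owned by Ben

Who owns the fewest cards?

Juno

Counts by player: Mika→6, Ben→5, Taro→5, Elif→5, Juno→3.
The minimum is 3, held uniquely by Juno.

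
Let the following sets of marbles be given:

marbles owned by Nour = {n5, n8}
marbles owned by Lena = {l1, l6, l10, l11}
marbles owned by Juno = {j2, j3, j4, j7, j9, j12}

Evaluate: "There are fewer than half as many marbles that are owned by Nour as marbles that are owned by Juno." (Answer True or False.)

True

|marbles owned by Nour| = 2.
|marbles owned by Juno| = 6.
The claim requires 2 × 2 = 4 < 6, which holds.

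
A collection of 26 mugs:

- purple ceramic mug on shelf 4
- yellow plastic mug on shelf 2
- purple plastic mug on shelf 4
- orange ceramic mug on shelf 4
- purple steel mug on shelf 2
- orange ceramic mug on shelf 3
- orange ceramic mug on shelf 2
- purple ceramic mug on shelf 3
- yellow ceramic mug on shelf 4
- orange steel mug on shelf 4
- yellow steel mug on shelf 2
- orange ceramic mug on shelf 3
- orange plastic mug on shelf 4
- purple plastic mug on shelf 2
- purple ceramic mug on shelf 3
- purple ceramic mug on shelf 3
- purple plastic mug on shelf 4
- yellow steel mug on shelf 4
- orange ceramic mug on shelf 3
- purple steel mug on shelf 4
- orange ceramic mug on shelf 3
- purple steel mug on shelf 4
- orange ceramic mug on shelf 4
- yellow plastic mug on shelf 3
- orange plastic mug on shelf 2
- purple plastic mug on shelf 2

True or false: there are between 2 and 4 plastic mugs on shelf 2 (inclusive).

True

plastic mugs on shelf 2: 4.
The claim requires 2 ≤ 4 ≤ 4, which holds.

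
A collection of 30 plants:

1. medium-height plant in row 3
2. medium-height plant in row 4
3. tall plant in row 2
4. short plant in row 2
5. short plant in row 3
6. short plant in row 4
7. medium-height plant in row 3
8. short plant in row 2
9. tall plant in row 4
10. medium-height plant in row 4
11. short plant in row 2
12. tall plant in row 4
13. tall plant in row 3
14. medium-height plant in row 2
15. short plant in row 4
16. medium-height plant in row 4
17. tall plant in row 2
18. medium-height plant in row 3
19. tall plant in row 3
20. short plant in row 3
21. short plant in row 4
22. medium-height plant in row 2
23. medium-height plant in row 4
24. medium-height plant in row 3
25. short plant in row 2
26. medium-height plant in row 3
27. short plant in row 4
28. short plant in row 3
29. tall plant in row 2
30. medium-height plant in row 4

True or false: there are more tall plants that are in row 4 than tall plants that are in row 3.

False

There are 2 tall plants in row 4.
There are 2 tall plants in row 3.
The claim requires 2 > 2, which does not hold.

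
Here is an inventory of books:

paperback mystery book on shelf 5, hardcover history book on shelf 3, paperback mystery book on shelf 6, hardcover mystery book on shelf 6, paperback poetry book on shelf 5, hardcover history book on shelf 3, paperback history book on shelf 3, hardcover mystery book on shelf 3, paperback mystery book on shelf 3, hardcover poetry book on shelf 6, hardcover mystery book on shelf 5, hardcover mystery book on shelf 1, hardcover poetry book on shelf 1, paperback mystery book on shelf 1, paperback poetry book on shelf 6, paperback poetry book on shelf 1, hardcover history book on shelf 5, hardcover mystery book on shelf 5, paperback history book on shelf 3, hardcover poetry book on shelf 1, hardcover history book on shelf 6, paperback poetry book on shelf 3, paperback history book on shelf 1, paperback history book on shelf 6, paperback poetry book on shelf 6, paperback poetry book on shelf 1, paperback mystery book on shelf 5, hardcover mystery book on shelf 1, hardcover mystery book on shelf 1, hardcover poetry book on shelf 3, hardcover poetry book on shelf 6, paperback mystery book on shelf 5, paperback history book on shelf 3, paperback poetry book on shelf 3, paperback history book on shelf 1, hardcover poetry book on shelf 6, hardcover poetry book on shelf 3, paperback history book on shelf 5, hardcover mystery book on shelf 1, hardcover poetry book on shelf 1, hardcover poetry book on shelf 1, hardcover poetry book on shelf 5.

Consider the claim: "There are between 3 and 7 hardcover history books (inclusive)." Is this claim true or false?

hardcover history books: 4.
The claim requires 3 ≤ 4 ≤ 7, which holds.

True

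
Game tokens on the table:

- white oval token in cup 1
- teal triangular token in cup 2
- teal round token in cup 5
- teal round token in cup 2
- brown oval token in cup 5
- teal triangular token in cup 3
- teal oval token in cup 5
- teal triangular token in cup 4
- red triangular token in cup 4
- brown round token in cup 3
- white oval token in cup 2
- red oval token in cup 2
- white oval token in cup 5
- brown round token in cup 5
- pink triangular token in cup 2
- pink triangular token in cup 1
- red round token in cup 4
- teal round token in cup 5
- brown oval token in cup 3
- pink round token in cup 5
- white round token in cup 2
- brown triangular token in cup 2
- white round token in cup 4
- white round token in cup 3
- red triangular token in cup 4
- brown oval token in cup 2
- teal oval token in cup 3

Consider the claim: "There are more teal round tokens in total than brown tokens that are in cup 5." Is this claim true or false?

|teal round tokens| = 3.
|brown tokens in cup 5| = 2.
The claim requires 3 > 2, which holds.

True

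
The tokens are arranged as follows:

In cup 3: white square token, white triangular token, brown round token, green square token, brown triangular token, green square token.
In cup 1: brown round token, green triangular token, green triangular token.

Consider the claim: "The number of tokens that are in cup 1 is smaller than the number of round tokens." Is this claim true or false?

False

tokens in cup 1: 3.
round tokens: 2.
The claim requires 3 < 2, which does not hold.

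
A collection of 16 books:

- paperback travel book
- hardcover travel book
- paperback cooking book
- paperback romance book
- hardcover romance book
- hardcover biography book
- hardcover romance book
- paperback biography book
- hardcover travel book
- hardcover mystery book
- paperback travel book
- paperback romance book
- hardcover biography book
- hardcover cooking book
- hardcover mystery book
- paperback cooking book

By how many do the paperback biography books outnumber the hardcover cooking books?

0

paperback biography books: 1.
hardcover cooking books: 1.
1 − 1 = 0.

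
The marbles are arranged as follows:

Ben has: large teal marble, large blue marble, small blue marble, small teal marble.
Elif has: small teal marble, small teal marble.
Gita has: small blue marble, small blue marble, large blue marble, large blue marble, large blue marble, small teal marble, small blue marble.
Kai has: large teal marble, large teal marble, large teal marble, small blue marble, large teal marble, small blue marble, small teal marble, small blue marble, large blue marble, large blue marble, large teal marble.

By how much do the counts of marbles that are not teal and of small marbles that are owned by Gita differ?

marbles that are not teal: 13. small marbles owned by Gita: 4.
|13 − 4| = 13 − 4 = 9.

9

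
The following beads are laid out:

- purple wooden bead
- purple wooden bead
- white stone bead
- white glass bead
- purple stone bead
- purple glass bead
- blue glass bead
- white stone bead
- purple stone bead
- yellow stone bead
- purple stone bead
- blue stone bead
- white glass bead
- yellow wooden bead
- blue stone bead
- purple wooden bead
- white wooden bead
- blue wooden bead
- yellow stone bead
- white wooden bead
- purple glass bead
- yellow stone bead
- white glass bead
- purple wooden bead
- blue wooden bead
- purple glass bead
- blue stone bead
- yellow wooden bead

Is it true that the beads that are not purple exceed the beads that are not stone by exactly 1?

beads that are not purple: 18.
beads that are not stone: 17.
The claim requires 18 − 17 (= 1) to equal 1, which holds.

True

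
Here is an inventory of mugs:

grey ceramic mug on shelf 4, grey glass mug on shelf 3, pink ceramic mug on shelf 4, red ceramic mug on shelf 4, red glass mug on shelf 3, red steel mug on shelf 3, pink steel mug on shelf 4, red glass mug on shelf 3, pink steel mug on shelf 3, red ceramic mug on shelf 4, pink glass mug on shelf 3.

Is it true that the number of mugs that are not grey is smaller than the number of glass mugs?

False

|mugs that are not grey| = 9.
|glass mugs| = 4.
The claim requires 9 < 4, which does not hold.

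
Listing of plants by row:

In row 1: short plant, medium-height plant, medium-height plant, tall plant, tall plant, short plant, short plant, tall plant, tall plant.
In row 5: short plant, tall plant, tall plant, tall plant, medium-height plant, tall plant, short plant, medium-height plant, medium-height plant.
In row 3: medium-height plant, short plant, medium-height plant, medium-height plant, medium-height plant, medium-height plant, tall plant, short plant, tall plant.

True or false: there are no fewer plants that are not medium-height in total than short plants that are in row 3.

|plants that are not medium-height| = 17.
|short plants in row 3| = 2.
The claim requires 17 ≥ 2, which holds.

True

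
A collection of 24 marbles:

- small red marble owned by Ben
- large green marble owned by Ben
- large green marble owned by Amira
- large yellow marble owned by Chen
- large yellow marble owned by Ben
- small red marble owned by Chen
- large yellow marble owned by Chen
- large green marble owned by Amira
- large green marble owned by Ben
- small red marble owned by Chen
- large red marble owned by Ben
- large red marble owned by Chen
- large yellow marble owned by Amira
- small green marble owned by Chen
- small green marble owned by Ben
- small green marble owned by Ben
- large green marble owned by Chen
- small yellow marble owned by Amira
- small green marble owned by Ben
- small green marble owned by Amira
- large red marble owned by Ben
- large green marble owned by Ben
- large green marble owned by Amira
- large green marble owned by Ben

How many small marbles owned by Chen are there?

3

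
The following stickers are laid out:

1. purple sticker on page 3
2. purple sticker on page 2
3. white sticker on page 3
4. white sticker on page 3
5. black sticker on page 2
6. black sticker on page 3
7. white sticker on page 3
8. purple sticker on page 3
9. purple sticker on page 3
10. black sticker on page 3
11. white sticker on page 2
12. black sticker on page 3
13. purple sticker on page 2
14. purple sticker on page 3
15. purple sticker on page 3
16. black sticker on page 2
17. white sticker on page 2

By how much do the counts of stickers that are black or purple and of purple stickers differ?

stickers that are black or purple: 12. purple stickers: 7.
|12 − 7| = 12 − 7 = 5.

5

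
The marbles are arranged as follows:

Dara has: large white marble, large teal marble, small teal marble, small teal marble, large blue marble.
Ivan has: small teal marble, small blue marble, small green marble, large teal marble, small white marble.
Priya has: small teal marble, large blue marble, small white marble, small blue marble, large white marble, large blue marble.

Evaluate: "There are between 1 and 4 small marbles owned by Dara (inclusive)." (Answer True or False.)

small marbles owned by Dara: 2.
The claim requires 1 ≤ 2 ≤ 4, which holds.

True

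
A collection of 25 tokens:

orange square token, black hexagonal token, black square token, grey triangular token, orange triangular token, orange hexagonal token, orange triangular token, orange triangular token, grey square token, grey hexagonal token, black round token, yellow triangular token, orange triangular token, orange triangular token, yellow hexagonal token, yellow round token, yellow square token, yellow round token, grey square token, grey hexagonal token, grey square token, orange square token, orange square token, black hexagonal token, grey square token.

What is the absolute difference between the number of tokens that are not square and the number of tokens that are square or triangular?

tokens that are not square: 16. tokens that are square or triangular: 16.
|16 − 16| = 16 − 16 = 0.

0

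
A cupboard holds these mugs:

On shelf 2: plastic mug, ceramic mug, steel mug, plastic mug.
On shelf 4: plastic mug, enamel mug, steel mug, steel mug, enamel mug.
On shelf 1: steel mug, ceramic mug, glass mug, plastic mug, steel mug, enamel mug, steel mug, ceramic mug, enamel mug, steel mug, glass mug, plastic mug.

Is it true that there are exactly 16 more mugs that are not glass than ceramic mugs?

mugs that are not glass: 19.
ceramic mugs: 3.
The claim requires 19 − 3 (= 16) to equal 16, which holds.

True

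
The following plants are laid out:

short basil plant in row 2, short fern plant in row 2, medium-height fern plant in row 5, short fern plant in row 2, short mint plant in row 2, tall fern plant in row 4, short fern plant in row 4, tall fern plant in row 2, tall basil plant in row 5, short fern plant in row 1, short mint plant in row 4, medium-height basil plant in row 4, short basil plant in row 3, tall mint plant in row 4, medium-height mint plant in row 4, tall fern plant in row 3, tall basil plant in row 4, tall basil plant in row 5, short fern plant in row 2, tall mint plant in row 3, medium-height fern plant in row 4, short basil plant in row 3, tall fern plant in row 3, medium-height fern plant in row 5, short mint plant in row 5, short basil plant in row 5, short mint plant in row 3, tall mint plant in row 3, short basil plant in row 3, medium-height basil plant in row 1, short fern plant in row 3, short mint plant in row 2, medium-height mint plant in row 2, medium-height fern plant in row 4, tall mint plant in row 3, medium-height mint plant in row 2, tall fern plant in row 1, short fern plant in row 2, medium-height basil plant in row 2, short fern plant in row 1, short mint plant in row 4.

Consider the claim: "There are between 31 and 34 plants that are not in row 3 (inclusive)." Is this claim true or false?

plants that are not in row 3: 31.
The claim requires 31 ≤ 31 ≤ 34, which holds.

True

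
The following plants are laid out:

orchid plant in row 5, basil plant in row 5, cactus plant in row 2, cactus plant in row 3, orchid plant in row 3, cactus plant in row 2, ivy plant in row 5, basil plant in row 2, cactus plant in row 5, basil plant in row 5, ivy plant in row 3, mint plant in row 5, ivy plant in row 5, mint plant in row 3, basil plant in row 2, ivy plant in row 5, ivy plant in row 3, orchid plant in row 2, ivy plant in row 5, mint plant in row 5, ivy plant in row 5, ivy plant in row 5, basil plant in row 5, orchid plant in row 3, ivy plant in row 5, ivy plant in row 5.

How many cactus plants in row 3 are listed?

1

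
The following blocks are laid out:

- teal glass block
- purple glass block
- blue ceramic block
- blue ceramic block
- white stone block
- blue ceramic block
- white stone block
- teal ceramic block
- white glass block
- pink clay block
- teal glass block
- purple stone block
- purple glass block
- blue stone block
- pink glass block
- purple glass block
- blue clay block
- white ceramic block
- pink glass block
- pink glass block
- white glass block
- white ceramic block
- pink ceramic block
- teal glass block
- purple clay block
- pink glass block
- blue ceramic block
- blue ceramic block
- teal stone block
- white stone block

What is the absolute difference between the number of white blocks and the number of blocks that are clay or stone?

2

white blocks: 7. blocks that are clay or stone: 9.
|7 − 9| = 9 − 7 = 2.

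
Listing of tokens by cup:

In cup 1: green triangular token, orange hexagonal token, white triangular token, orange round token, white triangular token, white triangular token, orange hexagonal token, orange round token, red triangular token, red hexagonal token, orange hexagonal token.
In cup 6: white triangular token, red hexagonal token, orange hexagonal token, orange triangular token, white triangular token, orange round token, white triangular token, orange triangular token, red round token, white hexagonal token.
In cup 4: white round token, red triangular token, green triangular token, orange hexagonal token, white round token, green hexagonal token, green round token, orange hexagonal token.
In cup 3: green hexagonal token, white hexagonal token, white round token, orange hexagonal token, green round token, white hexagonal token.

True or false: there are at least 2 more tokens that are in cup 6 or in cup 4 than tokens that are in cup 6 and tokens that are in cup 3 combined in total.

True

|tokens in cup 6 or in cup 4| = 18.
tokens in cup 6: 10; tokens in cup 3: 6; combined: 10 + 6 = 16.
The claim requires 18 − 16 = 2 ≥ 2, which holds.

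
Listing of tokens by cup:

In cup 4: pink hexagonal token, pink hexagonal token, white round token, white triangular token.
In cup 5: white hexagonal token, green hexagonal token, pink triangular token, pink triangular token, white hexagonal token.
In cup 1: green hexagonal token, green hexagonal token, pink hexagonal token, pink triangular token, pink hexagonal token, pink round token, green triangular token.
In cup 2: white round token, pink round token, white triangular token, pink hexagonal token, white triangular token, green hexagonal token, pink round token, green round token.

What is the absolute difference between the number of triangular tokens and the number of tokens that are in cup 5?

triangular tokens: 7. tokens in cup 5: 5.
|7 − 5| = 7 − 5 = 2.

2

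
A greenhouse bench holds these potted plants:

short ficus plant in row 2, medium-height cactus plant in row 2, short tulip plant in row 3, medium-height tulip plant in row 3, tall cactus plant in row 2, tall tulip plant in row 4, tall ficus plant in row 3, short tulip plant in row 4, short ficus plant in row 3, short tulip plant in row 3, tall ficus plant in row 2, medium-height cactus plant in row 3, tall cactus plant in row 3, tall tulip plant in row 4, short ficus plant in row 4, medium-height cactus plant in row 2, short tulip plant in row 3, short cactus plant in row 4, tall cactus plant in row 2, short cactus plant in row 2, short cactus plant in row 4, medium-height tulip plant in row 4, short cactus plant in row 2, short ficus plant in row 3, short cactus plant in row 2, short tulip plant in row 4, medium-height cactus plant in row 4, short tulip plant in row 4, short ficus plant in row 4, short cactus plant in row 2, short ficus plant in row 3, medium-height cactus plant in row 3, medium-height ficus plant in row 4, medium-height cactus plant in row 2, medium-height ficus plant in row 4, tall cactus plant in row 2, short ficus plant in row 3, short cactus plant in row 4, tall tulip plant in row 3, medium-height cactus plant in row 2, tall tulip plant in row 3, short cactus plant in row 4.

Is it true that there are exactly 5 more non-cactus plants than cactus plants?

|non-cactus plants| = 23.
|cactus plants| = 19.
The claim requires 23 − 19 (= 4) to equal 5, which does not hold.

False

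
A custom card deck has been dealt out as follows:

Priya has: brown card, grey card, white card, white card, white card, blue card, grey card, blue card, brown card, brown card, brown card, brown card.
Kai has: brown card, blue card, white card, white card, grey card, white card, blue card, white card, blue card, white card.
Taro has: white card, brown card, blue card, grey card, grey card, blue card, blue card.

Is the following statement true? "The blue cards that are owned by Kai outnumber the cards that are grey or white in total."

False

Count of blue cards owned by Kai: 3.
There are 14 cards that are grey or white.
The claim requires 3 > 14, which does not hold.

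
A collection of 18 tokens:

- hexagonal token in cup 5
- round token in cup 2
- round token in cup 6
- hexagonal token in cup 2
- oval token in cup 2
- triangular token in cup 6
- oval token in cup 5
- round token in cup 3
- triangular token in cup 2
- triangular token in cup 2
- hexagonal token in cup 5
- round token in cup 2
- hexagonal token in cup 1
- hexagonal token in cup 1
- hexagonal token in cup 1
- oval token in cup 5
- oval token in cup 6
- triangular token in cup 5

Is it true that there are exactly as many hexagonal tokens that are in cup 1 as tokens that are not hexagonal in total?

False

hexagonal tokens in cup 1: 3.
tokens that are not hexagonal: 12.
The claim requires 3 = 12, which does not hold.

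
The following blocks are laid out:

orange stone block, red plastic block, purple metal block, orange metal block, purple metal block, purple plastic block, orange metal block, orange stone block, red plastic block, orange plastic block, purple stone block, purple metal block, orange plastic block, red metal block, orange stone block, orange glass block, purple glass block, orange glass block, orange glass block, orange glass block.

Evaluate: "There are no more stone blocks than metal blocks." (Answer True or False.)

True

stone blocks: 4.
metal blocks: 6.
The claim requires 4 ≤ 6, which holds.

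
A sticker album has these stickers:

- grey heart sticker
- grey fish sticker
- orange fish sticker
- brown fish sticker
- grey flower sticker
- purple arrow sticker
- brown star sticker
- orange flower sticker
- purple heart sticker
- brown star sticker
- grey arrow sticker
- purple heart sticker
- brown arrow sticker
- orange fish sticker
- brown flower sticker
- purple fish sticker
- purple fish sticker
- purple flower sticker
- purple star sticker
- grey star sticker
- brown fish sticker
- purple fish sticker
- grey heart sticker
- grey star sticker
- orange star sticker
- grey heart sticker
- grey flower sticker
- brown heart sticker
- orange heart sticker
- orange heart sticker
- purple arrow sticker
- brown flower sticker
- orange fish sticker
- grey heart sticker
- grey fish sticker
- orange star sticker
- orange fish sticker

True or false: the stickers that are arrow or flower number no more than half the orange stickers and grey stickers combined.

True

stickers that are arrow or flower: 10.
orange stickers: 9; grey stickers: 11; combined: 9 + 11 = 20.
The claim requires 2 × 10 = 20 ≤ 20, which holds.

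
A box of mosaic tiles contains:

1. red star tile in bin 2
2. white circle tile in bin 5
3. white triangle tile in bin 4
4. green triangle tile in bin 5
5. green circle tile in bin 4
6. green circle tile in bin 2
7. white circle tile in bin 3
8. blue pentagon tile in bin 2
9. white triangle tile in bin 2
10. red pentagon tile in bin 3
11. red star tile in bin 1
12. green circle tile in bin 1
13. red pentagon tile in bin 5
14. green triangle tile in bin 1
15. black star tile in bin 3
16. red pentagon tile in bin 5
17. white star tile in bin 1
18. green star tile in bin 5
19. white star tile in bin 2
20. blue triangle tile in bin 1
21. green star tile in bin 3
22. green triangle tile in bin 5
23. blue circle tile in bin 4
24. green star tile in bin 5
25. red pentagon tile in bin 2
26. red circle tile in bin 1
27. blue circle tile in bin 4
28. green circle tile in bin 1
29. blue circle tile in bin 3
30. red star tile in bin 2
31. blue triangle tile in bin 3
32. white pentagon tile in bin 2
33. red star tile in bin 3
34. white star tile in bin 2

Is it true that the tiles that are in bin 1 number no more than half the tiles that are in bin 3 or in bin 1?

There are 7 tiles in bin 1.
There are 14 tiles in bin 3 or in bin 1.
The claim requires 2 × 7 = 14 ≤ 14, which holds.

True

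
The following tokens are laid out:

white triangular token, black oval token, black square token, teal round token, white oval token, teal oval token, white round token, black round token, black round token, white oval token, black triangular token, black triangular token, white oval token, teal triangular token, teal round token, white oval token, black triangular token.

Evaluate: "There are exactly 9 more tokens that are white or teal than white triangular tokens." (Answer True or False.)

There are 10 tokens that are white or teal.
There is 1 white triangular token.
The claim requires 10 − 1 (= 9) to equal 9, which holds.

True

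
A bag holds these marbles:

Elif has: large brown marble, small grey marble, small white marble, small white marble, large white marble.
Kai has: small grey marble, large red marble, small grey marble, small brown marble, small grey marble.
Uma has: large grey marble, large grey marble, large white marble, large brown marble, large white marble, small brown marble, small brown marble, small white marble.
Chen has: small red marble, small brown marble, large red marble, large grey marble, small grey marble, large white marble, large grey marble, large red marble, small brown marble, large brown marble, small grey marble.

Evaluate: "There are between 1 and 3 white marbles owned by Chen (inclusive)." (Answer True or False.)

white marbles owned by Chen: 1.
The claim requires 1 ≤ 1 ≤ 3, which holds.

True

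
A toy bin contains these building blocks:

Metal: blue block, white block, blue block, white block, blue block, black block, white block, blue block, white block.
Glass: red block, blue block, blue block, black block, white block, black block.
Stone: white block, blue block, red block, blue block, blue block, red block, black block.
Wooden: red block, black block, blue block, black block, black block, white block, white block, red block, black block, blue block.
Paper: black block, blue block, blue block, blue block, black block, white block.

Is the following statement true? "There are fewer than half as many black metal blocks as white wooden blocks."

There is 1 black metal block.
There are 2 white wooden blocks.
The claim requires 2 × 1 = 2 < 2, which does not hold.

False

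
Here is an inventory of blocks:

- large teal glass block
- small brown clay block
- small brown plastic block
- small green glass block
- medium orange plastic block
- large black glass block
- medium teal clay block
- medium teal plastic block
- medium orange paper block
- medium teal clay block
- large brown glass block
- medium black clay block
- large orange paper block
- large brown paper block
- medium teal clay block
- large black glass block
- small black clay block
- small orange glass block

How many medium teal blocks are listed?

4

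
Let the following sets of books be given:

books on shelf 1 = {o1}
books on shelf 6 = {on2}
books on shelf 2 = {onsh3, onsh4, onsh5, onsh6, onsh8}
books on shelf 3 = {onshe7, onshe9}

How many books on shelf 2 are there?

5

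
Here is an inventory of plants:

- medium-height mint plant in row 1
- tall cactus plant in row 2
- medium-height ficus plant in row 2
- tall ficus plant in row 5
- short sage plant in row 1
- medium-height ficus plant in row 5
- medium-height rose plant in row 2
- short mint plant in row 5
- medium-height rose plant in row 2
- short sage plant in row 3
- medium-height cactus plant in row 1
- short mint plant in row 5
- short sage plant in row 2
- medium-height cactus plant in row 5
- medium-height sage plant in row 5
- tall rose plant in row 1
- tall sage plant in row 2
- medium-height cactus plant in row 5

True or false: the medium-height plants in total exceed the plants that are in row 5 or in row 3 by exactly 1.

There are 9 medium-height plants.
There are 8 plants in row 5 or in row 3.
The claim requires 9 − 8 (= 1) to equal 1, which holds.

True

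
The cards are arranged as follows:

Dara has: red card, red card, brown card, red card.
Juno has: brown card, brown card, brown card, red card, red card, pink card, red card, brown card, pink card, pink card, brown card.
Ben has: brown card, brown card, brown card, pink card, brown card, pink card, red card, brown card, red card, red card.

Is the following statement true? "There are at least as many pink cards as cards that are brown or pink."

False

There are 5 pink cards.
There are 16 cards that are brown or pink.
The claim requires 5 ≥ 16, which does not hold.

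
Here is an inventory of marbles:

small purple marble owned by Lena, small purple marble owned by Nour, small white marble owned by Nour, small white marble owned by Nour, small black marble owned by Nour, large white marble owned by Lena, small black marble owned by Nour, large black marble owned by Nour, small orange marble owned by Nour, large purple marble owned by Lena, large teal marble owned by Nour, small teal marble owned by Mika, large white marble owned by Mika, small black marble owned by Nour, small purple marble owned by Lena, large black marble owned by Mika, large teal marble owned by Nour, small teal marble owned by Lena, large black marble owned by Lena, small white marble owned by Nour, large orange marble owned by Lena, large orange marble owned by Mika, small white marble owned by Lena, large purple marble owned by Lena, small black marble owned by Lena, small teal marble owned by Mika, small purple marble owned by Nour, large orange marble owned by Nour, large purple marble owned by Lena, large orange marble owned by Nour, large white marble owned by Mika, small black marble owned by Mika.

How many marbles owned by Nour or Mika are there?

21

Mika: 7; Nour: 14; together 7 + 14 = 21.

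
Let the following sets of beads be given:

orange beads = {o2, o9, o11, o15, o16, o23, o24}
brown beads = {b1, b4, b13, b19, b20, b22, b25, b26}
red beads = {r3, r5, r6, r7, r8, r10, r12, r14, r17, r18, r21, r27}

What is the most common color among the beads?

Counts by color: red 12, brown 8, orange 7.
The maximum is 12, held uniquely by red.

red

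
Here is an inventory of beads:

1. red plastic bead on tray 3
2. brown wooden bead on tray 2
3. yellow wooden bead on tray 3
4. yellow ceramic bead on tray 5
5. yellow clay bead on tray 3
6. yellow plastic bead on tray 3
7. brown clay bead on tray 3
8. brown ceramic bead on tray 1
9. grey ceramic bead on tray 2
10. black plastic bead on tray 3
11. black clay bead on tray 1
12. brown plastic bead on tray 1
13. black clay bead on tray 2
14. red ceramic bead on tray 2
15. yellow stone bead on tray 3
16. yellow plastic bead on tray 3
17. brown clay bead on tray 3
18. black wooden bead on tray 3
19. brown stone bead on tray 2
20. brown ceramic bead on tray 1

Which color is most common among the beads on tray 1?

brown

Counts by color (restricted to beads on tray 1): brown 3, black 1.
The maximum is 3, held uniquely by brown.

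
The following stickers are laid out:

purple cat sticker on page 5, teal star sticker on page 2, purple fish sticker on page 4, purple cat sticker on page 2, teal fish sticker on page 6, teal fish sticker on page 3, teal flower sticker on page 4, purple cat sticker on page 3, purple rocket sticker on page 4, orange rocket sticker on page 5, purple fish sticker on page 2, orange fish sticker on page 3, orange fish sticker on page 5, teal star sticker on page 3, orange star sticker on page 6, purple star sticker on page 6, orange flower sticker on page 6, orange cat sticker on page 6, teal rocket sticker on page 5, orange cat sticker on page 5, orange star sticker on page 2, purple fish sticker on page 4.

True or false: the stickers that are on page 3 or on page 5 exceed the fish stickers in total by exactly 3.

False

|stickers on page 3 or on page 5| = 9.
|fish stickers| = 7.
The claim requires 9 − 7 (= 2) to equal 3, which does not hold.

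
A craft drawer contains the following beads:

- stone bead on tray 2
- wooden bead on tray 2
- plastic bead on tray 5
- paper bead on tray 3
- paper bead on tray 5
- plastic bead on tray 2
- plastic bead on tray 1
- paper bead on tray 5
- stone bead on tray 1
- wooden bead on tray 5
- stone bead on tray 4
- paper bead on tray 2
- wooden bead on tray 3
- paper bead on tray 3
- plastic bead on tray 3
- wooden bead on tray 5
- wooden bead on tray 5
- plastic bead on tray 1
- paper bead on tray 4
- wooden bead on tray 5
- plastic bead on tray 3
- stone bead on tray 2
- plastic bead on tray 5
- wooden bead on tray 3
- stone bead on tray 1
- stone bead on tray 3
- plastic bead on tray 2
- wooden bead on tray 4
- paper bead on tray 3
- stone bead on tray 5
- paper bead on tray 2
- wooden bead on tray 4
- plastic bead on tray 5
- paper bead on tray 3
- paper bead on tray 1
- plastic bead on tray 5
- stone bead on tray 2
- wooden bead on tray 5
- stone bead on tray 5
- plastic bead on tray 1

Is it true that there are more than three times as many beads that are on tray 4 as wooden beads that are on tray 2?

True

beads on tray 4: 4.
wooden beads on tray 2: 1.
The claim requires 4 > 3 × 1 = 3, which holds.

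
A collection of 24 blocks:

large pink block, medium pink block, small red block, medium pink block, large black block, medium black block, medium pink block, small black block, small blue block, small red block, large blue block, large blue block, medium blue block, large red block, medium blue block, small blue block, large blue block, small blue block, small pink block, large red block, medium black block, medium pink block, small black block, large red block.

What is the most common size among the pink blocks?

Counts by size (restricted to pink blocks): medium 4, small 1, large 1.
The maximum is 4, held uniquely by medium.

medium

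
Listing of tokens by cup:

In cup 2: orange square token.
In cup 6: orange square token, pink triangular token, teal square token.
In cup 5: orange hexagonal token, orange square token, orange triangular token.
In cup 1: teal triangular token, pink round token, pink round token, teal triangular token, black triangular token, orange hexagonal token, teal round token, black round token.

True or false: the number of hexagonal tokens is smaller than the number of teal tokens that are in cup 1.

hexagonal tokens: 2.
teal tokens in cup 1: 3.
The claim requires 2 < 3, which holds.

True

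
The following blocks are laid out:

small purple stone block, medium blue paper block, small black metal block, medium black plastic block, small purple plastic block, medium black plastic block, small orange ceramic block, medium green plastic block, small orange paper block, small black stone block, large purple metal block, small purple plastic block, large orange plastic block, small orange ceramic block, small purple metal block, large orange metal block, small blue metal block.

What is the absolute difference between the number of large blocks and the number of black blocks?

1

large blocks: 3. black blocks: 4.
|3 − 4| = 4 − 3 = 1.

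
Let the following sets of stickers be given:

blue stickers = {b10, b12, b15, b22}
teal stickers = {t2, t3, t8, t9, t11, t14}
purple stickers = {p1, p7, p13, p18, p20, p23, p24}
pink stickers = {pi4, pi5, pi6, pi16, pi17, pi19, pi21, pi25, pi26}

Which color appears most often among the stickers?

pink

Counts by color: pink 9, purple 7, teal 6, blue 4.
The maximum is 9, held uniquely by pink.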